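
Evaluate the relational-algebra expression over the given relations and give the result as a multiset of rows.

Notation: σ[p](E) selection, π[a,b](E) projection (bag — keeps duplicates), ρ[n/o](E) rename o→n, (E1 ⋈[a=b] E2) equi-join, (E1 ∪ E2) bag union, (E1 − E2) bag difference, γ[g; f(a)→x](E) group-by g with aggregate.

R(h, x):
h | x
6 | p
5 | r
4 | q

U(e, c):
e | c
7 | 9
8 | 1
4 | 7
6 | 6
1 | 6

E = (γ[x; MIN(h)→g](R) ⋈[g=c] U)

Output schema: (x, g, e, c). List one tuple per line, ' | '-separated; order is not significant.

Stepwise |·|:
  R → 3
  γ[x; MIN(h)→g](R) → 3
  U → 5
  (γ[x; MIN(h)→g](R) ⋈[g=c] U) → 2

== RESULT ==
x | g | e | c
p | 6 | 1 | 6
p | 6 | 6 | 6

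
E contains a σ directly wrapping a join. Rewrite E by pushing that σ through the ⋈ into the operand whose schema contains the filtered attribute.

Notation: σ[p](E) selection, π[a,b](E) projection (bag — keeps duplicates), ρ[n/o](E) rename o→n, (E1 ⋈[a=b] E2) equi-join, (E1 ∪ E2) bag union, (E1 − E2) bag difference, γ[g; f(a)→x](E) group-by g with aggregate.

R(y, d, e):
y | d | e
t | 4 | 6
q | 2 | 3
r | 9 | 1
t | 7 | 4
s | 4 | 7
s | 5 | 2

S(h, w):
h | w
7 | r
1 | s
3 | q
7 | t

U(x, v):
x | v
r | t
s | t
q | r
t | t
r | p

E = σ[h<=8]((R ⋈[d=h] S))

σ filters on h, owned by the right side.
E' = (R ⋈[d=h] σ[h<=8](S))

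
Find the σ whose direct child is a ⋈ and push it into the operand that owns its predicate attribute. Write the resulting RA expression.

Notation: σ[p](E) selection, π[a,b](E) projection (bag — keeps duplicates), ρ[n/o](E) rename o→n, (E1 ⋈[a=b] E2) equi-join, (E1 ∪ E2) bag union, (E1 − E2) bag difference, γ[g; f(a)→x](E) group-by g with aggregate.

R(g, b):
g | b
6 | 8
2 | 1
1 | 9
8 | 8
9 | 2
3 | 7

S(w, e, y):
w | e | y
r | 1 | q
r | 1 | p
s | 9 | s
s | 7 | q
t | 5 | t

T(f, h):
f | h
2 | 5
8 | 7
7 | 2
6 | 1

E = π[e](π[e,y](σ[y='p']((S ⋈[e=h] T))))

σ filters on y, owned by the left side.
E' = π[e](π[e,y]((σ[y='p'](S) ⋈[e=h] T)))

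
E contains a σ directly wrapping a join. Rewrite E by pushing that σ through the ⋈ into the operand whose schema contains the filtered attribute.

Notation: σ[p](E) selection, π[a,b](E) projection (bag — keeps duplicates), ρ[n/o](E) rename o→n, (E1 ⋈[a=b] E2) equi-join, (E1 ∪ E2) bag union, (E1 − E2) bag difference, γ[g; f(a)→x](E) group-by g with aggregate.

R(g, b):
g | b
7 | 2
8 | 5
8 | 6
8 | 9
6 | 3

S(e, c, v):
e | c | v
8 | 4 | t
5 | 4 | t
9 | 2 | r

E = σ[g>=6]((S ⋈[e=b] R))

σ filters on g, owned by the right side.
E' = (S ⋈[e=b] σ[g>=6](R))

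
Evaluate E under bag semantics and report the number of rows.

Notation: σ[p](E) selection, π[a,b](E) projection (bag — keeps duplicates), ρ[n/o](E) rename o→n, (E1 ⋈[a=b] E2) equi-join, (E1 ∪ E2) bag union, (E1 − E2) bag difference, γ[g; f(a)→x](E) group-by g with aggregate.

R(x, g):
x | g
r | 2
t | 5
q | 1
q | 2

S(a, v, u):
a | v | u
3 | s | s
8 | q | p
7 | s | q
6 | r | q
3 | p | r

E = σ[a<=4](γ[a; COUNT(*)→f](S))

Per-node cardinality:
  S → 5
  γ[a; COUNT(*)→f](S) → 4
  σ[a<=4](γ[a; COUNT(*)→f](S)) → 1

|E| = 1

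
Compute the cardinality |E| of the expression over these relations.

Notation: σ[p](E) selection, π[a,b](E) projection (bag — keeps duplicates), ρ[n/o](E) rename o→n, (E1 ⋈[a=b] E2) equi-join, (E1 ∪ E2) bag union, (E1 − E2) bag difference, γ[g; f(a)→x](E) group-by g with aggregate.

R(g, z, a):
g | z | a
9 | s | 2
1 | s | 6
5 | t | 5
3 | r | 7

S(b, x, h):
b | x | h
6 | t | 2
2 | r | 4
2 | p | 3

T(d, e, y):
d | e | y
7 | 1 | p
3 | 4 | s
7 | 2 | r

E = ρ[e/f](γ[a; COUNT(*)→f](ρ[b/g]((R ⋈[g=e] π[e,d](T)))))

Row counts bottom-up:
  R → 4
  T → 3
  π[e,d](T) → 3
  (R ⋈[g=e] π[e,d](T)) → 1
  ρ[b/g]((R ⋈[g=e] π[e,d](T))) → 1
  γ[a; COUNT(*)→f](ρ[b/g]((R ⋈[g=e] π[e,d](T)))) → 1
  ρ[e/f](γ[a; COUNT(*)→f](ρ[b/g]((R ⋈[g=e] π[e,d](T))))) → 1

|E| = 1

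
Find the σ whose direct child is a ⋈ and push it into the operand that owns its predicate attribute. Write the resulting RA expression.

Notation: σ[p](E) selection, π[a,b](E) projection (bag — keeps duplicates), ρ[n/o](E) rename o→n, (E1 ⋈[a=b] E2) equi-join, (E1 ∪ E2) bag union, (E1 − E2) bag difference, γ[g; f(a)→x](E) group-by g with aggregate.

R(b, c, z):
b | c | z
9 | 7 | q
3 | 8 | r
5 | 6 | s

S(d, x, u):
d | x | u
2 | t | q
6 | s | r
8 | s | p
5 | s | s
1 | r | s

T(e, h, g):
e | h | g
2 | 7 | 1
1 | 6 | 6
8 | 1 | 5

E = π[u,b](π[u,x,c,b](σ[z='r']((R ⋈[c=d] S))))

σ filters on z, owned by the left side.
E' = π[u,b](π[u,x,c,b]((σ[z='r'](R) ⋈[c=d] S)))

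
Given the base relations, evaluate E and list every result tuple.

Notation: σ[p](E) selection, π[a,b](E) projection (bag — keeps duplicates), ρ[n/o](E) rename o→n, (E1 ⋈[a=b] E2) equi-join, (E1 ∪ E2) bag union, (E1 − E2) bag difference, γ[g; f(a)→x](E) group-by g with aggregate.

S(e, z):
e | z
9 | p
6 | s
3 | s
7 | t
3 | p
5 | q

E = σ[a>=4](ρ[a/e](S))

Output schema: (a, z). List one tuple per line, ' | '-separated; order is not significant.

Stepwise |·|:
  S → 6
  ρ[a/e](S) → 6
  σ[a>=4](ρ[a/e](S)) → 4

== RESULT ==
a | z
5 | q
6 | s
7 | t
9 | p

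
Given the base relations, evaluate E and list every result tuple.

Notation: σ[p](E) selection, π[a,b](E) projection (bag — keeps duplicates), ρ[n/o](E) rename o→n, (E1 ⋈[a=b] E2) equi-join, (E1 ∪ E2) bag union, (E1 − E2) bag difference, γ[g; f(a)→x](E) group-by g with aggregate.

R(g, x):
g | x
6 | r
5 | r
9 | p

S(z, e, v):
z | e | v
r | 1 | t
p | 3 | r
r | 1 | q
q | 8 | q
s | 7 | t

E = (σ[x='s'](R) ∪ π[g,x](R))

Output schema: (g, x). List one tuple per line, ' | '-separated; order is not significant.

Subexpression sizes:
  R → 3
  σ[x='s'](R) → 0
  R → 3
  π[g,x](R) → 3
  (σ[x='s'](R) ∪ π[g,x](R)) → 3

== RESULT ==
g | x
5 | r
6 | r
9 | p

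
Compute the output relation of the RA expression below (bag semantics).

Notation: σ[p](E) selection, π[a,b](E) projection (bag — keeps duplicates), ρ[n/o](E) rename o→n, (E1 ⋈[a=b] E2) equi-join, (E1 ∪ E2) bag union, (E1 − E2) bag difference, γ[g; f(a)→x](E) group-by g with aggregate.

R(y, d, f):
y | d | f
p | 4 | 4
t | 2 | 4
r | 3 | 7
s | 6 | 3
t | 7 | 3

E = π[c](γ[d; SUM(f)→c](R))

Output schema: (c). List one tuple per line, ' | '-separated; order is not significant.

Subexpression sizes:
  R → 5
  γ[d; SUM(f)→c](R) → 5
  π[c](γ[d; SUM(f)→c](R)) → 5

== RESULT ==
c
3
3
4
4
7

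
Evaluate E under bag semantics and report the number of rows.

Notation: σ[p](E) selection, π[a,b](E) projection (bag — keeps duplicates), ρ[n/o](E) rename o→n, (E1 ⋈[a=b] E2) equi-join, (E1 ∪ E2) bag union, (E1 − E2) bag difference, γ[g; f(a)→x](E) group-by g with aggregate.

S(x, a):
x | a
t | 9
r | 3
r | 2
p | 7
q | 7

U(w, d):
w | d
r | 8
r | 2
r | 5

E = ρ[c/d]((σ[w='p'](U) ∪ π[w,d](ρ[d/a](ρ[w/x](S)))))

Subexpression sizes:
  U → 3
  σ[w='p'](U) → 0
  S → 5
  ρ[w/x](S) → 5
  ρ[d/a](ρ[w/x](S)) → 5
  π[w,d](ρ[d/a](ρ[w/x](S))) → 5
  (σ[w='p'](U) ∪ π[w,d](ρ[d/a](ρ[w/x](S)))) → 5
  ρ[c/d]((σ[w='p'](U) ∪ π[w,d](ρ[d/a](ρ[w/x](S))))) → 5

|E| = 5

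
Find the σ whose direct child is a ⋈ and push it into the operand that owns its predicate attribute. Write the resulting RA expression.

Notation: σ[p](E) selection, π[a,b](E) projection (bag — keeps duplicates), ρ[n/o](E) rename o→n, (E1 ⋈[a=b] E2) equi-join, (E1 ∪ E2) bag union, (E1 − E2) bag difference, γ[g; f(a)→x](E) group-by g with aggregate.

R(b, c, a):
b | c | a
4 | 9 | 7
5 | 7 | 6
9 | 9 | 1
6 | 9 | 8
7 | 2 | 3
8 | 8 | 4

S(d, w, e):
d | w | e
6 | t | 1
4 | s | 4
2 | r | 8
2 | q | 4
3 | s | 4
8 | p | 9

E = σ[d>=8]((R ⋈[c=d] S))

σ filters on d, owned by the right side.
E' = (R ⋈[c=d] σ[d>=8](S))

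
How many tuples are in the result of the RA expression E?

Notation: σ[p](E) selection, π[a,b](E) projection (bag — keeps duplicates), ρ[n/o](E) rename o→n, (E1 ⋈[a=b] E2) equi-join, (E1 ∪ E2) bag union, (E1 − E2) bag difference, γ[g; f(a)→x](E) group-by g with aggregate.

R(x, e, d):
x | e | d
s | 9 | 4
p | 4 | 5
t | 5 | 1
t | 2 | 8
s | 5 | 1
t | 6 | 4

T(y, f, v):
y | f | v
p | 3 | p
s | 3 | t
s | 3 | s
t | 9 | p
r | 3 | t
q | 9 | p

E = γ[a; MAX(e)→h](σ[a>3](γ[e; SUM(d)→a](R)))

Stepwise |·|:
  R → 6
  γ[e; SUM(d)→a](R) → 5
  σ[a>3](γ[e; SUM(d)→a](R)) → 4
  γ[a; MAX(e)→h](σ[a>3](γ[e; SUM(d)→a](R))) → 3

|E| = 3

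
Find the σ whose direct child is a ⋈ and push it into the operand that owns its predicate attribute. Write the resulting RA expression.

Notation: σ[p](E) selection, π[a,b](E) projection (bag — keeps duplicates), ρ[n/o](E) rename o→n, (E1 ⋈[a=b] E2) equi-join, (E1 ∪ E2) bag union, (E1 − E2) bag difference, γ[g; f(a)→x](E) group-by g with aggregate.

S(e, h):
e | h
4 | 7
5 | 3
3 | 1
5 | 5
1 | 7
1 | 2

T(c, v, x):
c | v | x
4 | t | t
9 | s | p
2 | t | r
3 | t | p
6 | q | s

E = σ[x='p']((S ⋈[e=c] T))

σ filters on x, owned by the right side.
E' = (S ⋈[e=c] σ[x='p'](T))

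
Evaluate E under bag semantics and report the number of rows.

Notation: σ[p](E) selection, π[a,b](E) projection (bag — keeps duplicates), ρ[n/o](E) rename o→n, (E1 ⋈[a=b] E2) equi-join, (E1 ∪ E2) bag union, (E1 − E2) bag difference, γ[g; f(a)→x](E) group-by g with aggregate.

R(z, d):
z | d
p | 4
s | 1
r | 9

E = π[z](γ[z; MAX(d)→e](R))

Per-node cardinality:
  R → 3
  γ[z; MAX(d)→e](R) → 3
  π[z](γ[z; MAX(d)→e](R)) → 3

|E| = 3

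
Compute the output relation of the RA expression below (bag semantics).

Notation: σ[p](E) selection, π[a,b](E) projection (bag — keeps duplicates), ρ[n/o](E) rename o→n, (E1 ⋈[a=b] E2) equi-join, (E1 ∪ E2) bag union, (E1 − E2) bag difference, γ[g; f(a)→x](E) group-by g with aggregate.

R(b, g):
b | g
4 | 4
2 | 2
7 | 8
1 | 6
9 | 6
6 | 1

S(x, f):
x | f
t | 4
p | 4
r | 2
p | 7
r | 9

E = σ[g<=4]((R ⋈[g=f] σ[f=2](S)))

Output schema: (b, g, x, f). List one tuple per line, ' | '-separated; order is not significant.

Row counts bottom-up:
  R → 6
  S → 5
  σ[f=2](S) → 1
  (R ⋈[g=f] σ[f=2](S)) → 1
  σ[g<=4]((R ⋈[g=f] σ[f=2](S))) → 1

== RESULT ==
b | g | x | f
2 | 2 | r | 2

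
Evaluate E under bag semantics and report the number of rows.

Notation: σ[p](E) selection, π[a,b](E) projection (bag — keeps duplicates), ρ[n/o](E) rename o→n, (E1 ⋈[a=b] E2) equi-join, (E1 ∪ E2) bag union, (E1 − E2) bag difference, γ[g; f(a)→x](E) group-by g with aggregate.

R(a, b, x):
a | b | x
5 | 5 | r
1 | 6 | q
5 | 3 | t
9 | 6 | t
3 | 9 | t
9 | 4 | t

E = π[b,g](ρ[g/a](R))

Row counts bottom-up:
  R → 6
  ρ[g/a](R) → 6
  π[b,g](ρ[g/a](R)) → 6

|E| = 6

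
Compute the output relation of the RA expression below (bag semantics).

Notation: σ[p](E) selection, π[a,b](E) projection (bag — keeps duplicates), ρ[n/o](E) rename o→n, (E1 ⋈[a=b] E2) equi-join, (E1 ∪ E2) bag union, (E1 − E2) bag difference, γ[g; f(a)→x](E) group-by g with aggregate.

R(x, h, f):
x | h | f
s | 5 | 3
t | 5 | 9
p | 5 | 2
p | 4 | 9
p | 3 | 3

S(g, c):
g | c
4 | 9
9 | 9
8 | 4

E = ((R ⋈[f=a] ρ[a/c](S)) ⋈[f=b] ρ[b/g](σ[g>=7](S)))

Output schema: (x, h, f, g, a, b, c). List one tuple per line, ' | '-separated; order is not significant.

Per-node cardinality:
  R → 5
  S → 3
  ρ[a/c](S) → 3
  (R ⋈[f=a] ρ[a/c](S)) → 4
  S → 3
  σ[g>=7](S) → 2
  ρ[b/g](σ[g>=7](S)) → 2
  ((R ⋈[f=a] ρ[a/c](S)) ⋈[f=b] ρ[b/g](σ[g>=7](S))) → 4

== RESULT ==
x | h | f | g | a | b | c
p | 4 | 9 | 4 | 9 | 9 | 9
p | 4 | 9 | 9 | 9 | 9 | 9
t | 5 | 9 | 4 | 9 | 9 | 9
t | 5 | 9 | 9 | 9 | 9 | 9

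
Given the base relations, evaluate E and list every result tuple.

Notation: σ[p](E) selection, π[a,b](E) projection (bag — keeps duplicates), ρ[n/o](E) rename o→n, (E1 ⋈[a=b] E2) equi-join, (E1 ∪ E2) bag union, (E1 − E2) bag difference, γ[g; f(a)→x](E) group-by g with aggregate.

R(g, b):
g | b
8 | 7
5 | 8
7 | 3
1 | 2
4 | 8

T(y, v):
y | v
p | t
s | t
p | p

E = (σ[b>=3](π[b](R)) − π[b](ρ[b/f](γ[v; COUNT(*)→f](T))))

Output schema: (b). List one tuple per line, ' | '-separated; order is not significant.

Per-node cardinality:
  R → 5
  π[b](R) → 5
  σ[b>=3](π[b](R)) → 4
  T → 3
  γ[v; COUNT(*)→f](T) → 2
  ρ[b/f](γ[v; COUNT(*)→f](T)) → 2
  π[b](ρ[b/f](γ[v; COUNT(*)→f](T))) → 2
  (σ[b>=3](π[b](R)) − π[b](ρ[b/f](γ[v; COUNT(*)→f](T)))) → 4

== RESULT ==
b
3
7
8
8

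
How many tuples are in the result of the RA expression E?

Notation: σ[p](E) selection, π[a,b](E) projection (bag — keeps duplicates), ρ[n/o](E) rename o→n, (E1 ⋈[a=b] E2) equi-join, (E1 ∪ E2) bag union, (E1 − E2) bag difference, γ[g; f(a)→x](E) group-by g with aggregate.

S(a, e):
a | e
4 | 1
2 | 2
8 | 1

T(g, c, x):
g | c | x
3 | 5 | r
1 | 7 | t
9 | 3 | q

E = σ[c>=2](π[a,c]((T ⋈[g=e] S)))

Stepwise |·|:
  T → 3
  S → 3
  (T ⋈[g=e] S) → 2
  π[a,c]((T ⋈[g=e] S)) → 2
  σ[c>=2](π[a,c]((T ⋈[g=e] S))) → 2

|E| = 2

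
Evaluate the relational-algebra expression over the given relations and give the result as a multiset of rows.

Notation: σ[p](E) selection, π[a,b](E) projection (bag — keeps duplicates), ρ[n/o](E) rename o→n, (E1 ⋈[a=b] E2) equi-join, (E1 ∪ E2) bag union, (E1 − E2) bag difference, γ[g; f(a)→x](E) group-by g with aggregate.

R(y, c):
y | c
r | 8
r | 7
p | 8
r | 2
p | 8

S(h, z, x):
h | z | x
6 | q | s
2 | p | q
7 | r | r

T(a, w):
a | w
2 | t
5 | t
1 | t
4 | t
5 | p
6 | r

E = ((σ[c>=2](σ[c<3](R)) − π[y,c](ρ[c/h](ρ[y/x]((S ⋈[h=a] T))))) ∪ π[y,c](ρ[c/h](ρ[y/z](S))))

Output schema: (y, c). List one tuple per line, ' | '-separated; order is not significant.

Subexpression sizes:
  R → 5
  σ[c<3](R) → 1
  σ[c>=2](σ[c<3](R)) → 1
  S → 3
  T → 6
  (S ⋈[h=a] T) → 2
  ρ[y/x]((S ⋈[h=a] T)) → 2
  ρ[c/h](ρ[y/x]((S ⋈[h=a] T))) → 2
  π[y,c](ρ[c/h](ρ[y/x]((S ⋈[h=a] T)))) → 2
  (σ[c>=2](σ[c<3](R)) − π[y,c](ρ[c/h](ρ[y/x]((S ⋈[h=a] T))))) → 1
  S → 3
  ρ[y/z](S) → 3
  ρ[c/h](ρ[y/z](S)) → 3
  π[y,c](ρ[c/h](ρ[y/z](S))) → 3
  ((σ[c>=2](σ[c<3](R)) − π[y,c](ρ[c/h](ρ[y/x]((S ⋈[h=a] T))))) ∪ π[y,c](ρ[c/h](ρ[y/z](S)))) → 4

== RESULT ==
y | c
p | 2
q | 6
r | 2
r | 7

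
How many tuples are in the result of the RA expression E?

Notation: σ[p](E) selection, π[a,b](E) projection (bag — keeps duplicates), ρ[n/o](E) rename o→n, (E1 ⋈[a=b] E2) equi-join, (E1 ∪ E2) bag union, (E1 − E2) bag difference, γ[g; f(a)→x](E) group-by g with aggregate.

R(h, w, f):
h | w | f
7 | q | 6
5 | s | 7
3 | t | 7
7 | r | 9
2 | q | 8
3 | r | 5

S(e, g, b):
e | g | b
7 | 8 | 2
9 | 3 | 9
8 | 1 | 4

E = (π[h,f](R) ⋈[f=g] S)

Per-node cardinality:
  R → 6
  π[h,f](R) → 6
  S → 3
  (π[h,f](R) ⋈[f=g] S) → 1

|E| = 1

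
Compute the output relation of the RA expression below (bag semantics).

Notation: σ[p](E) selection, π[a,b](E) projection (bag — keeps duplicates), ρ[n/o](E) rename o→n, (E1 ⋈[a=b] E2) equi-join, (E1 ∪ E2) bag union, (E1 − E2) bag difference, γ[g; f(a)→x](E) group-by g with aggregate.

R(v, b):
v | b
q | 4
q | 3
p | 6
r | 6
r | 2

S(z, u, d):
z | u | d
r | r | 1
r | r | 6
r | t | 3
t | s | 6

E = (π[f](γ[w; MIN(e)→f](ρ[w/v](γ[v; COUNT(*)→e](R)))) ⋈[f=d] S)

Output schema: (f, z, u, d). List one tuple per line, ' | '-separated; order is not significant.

Stepwise |·|:
  R → 5
  γ[v; COUNT(*)→e](R) → 3
  ρ[w/v](γ[v; COUNT(*)→e](R)) → 3
  γ[w; MIN(e)→f](ρ[w/v](γ[v; COUNT(*)→e](R))) → 3
  π[f](γ[w; MIN(e)→f](ρ[w/v](γ[v; COUNT(*)→e](R)))) → 3
  S → 4
  (π[f](γ[w; MIN(e)→f](ρ[w/v](γ[v; COUNT(*)→e](R)))) ⋈[f=d] S) → 1

== RESULT ==
f | z | u | d
1 | r | r | 1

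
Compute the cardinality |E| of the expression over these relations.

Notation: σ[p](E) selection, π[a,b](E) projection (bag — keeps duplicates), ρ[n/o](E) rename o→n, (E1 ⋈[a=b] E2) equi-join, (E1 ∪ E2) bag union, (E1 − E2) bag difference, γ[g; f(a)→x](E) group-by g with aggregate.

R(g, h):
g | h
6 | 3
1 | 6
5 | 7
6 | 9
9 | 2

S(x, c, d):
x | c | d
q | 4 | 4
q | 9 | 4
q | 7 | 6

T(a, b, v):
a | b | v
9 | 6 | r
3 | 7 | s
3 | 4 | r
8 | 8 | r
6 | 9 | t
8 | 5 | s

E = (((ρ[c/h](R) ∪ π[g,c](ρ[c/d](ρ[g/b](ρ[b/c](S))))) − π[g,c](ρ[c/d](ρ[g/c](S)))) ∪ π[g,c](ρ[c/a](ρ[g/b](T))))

Per-node cardinality:
  R → 5
  ρ[c/h](R) → 5
  S → 3
  ρ[b/c](S) → 3
  ρ[g/b](ρ[b/c](S)) → 3
  ρ[c/d](ρ[g/b](ρ[b/c](S))) → 3
  π[g,c](ρ[c/d](ρ[g/b](ρ[b/c](S)))) → 3
  (ρ[c/h](R) ∪ π[g,c](ρ[c/d](ρ[g/b](ρ[b/c](S))))) → 8
  S → 3
  ρ[g/c](S) → 3
  ρ[c/d](ρ[g/c](S)) → 3
  π[g,c](ρ[c/d](ρ[g/c](S))) → 3
  ((ρ[c/h](R) ∪ π[g,c](ρ[c/d](ρ[g/b](ρ[b/c](S))))) − π[g,c](ρ[c/d](ρ[g/c](S)))) → 5
  T → 6
  ρ[g/b](T) → 6
  ρ[c/a](ρ[g/b](T)) → 6
  π[g,c](ρ[c/a](ρ[g/b](T))) → 6
  (((ρ[c/h](R) ∪ π[g,c](ρ[c/d](ρ[g/b](ρ[b/c](S))))) − π[g,c](ρ[c/d](ρ[g/c](S)))) ∪ π[g,c](ρ[c/a](ρ[g/b](T)))) → 11

|E| = 11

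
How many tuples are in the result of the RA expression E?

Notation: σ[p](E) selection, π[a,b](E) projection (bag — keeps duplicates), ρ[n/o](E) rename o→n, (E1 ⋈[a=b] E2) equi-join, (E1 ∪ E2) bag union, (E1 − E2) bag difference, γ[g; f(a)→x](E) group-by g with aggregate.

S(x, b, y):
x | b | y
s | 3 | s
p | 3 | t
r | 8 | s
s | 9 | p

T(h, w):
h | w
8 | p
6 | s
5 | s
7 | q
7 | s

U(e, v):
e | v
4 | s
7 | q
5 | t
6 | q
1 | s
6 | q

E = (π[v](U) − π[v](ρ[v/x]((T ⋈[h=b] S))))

Subexpression sizes:
  U → 6
  π[v](U) → 6
  T → 5
  S → 4
  (T ⋈[h=b] S) → 1
  ρ[v/x]((T ⋈[h=b] S)) → 1
  π[v](ρ[v/x]((T ⋈[h=b] S))) → 1
  (π[v](U) − π[v](ρ[v/x]((T ⋈[h=b] S)))) → 6

|E| = 6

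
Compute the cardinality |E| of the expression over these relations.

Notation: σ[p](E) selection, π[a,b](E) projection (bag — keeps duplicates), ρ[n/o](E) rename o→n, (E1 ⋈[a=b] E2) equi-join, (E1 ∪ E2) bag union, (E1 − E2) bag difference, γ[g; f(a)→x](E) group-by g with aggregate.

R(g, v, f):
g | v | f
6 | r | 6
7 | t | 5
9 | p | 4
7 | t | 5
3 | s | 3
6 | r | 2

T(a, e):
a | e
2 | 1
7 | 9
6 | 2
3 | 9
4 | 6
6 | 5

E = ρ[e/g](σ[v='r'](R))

Per-node cardinality:
  R → 6
  σ[v='r'](R) → 2
  ρ[e/g](σ[v='r'](R)) → 2

|E| = 2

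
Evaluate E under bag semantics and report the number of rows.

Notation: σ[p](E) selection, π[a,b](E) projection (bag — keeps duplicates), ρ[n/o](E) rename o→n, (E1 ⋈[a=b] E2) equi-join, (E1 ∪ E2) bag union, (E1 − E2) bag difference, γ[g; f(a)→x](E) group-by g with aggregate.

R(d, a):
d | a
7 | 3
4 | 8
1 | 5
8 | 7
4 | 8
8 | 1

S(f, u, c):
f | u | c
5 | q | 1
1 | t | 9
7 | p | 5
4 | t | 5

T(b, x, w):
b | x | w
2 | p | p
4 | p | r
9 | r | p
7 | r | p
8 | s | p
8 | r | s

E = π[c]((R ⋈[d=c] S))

Subexpression sizes:
  R → 6
  S → 4
  (R ⋈[d=c] S) → 1
  π[c]((R ⋈[d=c] S)) → 1

|E| = 1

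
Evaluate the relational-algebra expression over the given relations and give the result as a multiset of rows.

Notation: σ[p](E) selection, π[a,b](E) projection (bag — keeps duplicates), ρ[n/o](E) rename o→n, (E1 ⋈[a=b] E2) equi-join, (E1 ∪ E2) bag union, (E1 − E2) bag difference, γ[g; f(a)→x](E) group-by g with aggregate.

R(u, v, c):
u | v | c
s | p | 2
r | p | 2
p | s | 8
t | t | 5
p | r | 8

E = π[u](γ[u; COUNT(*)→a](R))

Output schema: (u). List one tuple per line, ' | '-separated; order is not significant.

Per-node cardinality:
  R → 5
  γ[u; COUNT(*)→a](R) → 4
  π[u](γ[u; COUNT(*)→a](R)) → 4

== RESULT ==
u
p
r
s
t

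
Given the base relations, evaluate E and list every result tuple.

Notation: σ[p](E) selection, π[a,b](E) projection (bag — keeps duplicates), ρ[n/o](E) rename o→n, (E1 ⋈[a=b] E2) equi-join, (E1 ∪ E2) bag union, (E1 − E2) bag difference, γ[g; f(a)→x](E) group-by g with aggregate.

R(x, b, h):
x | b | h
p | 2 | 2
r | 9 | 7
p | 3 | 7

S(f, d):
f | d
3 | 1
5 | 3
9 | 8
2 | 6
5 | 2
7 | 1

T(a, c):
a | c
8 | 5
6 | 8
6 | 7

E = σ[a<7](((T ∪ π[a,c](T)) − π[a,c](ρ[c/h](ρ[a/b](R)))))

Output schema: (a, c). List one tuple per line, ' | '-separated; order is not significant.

Row counts bottom-up:
  T → 3
  T → 3
  π[a,c](T) → 3
  (T ∪ π[a,c](T)) → 6
  R → 3
  ρ[a/b](R) → 3
  ρ[c/h](ρ[a/b](R)) → 3
  π[a,c](ρ[c/h](ρ[a/b](R))) → 3
  ((T ∪ π[a,c](T)) − π[a,c](ρ[c/h](ρ[a/b](R)))) → 6
  σ[a<7](((T ∪ π[a,c](T)) − π[a,c](ρ[c/h](ρ[a/b](R))))) → 4

== RESULT ==
a | c
6 | 7
6 | 7
6 | 8
6 | 8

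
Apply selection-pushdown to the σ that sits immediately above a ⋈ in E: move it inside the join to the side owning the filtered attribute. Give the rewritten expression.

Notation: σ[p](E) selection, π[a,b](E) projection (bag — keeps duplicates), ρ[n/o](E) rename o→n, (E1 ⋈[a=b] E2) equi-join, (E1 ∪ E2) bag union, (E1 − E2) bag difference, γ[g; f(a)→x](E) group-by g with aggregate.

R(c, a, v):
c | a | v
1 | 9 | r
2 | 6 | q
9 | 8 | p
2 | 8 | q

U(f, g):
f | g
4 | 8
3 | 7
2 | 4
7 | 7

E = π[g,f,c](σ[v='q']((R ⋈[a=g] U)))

σ filters on v, owned by the left side.
E' = π[g,f,c]((σ[v='q'](R) ⋈[a=g] U))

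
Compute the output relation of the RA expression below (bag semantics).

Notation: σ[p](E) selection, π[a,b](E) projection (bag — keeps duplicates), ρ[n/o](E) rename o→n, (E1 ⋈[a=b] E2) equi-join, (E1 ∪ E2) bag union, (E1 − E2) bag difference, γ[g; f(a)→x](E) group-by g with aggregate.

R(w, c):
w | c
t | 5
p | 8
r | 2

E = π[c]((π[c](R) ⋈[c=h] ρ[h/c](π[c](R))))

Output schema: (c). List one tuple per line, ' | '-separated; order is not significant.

Stepwise |·|:
  R → 3
  π[c](R) → 3
  R → 3
  π[c](R) → 3
  ρ[h/c](π[c](R)) → 3
  (π[c](R) ⋈[c=h] ρ[h/c](π[c](R))) → 3
  π[c]((π[c](R) ⋈[c=h] ρ[h/c](π[c](R)))) → 3

== RESULT ==
c
2
5
8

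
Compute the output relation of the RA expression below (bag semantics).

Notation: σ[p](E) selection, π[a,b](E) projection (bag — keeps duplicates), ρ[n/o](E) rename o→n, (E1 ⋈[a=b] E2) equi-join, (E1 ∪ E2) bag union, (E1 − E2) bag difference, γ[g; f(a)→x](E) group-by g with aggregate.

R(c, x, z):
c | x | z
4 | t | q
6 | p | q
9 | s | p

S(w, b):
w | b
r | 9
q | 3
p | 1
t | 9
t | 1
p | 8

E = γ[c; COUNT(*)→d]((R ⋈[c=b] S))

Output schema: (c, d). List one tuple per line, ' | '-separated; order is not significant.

Per-node cardinality:
  R → 3
  S → 6
  (R ⋈[c=b] S) → 2
  γ[c; COUNT(*)→d]((R ⋈[c=b] S)) → 1

== RESULT ==
c | d
9 | 2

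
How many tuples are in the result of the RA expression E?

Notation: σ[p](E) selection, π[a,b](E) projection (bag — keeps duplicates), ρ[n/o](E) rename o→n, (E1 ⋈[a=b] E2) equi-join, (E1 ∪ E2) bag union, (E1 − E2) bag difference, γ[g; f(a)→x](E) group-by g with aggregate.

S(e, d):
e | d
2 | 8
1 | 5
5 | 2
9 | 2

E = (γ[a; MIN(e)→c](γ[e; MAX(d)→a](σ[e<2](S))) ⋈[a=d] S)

Per-node cardinality:
  S → 4
  σ[e<2](S) → 1
  γ[e; MAX(d)→a](σ[e<2](S)) → 1
  γ[a; MIN(e)→c](γ[e; MAX(d)→a](σ[e<2](S))) → 1
  S → 4
  (γ[a; MIN(e)→c](γ[e; MAX(d)→a](σ[e<2](S))) ⋈[a=d] S) → 1

|E| = 1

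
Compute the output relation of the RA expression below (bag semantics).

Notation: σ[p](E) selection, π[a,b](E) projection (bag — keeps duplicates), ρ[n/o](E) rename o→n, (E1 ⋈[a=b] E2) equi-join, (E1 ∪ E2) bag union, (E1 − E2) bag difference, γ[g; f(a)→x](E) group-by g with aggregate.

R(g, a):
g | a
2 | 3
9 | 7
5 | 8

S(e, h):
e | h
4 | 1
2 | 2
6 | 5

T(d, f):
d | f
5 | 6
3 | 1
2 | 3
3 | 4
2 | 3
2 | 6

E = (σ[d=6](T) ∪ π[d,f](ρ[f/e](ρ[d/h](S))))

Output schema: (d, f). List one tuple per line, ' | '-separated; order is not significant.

Row counts bottom-up:
  T → 6
  σ[d=6](T) → 0
  S → 3
  ρ[d/h](S) → 3
  ρ[f/e](ρ[d/h](S)) → 3
  π[d,f](ρ[f/e](ρ[d/h](S))) → 3
  (σ[d=6](T) ∪ π[d,f](ρ[f/e](ρ[d/h](S)))) → 3

== RESULT ==
d | f
1 | 4
2 | 2
5 | 6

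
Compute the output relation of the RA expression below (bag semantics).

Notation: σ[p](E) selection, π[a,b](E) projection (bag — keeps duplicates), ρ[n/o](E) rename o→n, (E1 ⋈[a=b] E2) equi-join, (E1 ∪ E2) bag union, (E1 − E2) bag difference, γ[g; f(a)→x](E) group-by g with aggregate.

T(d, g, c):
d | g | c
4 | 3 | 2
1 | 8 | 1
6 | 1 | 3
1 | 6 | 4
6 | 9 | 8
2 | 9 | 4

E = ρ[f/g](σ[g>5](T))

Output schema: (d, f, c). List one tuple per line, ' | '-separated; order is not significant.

Row counts bottom-up:
  T → 6
  σ[g>5](T) → 4
  ρ[f/g](σ[g>5](T)) → 4

== RESULT ==
d | f | c
1 | 6 | 4
1 | 8 | 1
2 | 9 | 4
6 | 9 | 8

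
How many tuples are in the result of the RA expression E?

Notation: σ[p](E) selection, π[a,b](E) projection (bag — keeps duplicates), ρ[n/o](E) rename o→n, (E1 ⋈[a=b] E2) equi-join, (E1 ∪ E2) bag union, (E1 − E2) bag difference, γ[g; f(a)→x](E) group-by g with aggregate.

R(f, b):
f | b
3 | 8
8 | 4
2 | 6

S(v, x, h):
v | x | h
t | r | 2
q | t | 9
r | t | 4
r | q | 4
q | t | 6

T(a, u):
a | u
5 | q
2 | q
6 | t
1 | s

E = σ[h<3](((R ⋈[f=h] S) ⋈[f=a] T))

Row counts bottom-up:
  R → 3
  S → 5
  (R ⋈[f=h] S) → 1
  T → 4
  ((R ⋈[f=h] S) ⋈[f=a] T) → 1
  σ[h<3](((R ⋈[f=h] S) ⋈[f=a] T)) → 1

|E| = 1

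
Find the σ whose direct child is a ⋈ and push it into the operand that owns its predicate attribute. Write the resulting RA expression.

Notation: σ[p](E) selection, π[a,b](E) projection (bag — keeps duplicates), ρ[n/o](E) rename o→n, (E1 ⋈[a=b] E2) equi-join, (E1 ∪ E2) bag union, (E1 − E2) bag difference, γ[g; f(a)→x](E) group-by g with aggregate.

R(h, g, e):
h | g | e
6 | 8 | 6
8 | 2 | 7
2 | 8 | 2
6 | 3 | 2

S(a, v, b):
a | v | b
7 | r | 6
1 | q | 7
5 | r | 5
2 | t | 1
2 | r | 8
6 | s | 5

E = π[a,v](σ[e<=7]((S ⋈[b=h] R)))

σ filters on e, owned by the right side.
E' = π[a,v]((S ⋈[b=h] σ[e<=7](R)))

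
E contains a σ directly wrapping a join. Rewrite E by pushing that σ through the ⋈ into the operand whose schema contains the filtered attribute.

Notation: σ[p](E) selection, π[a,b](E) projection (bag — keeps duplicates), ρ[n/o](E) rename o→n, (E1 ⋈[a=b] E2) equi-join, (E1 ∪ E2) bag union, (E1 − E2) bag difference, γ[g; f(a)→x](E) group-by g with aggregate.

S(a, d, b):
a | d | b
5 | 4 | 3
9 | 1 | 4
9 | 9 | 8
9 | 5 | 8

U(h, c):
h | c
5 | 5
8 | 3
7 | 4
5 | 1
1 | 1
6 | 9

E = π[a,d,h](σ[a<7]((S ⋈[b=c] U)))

σ filters on a, owned by the left side.
E' = π[a,d,h]((σ[a<7](S) ⋈[b=c] U))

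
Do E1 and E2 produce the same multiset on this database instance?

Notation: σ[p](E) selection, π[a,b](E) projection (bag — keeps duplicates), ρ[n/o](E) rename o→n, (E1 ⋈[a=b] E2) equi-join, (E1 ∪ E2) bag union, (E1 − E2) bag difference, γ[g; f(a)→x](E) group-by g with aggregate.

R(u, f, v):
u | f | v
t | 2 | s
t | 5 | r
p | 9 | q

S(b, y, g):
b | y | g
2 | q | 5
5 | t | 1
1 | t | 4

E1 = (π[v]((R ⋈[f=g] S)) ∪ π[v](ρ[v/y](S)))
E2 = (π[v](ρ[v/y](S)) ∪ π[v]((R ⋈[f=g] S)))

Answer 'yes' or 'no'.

E1 subexpression sizes:
  R → 3
  S → 3
  (R ⋈[f=g] S) → 1
  π[v]((R ⋈[f=g] S)) → 1
  S → 3
  ρ[v/y](S) → 3
  π[v](ρ[v/y](S)) → 3
  (π[v]((R ⋈[f=g] S)) ∪ π[v](ρ[v/y](S))) → 4
E2 subexpression sizes:
  S → 3
  ρ[v/y](S) → 3
  π[v](ρ[v/y](S)) → 3
  R → 3
  S → 3
  (R ⋈[f=g] S) → 1
  π[v]((R ⋈[f=g] S)) → 1
  (π[v](ρ[v/y](S)) ∪ π[v]((R ⋈[f=g] S))) → 4

E1 and E2 produce the same multiset:
v
q
r
t
t

yes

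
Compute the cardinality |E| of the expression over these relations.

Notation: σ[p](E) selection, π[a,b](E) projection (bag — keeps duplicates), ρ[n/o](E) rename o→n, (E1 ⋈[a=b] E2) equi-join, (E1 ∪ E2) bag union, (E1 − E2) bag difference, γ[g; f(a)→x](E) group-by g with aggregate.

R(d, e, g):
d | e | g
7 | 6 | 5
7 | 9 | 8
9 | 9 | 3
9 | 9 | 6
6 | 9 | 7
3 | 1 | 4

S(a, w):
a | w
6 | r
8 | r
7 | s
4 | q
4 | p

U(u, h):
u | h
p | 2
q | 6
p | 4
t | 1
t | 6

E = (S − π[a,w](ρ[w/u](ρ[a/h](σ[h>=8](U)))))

Per-node cardinality:
  S → 5
  U → 5
  σ[h>=8](U) → 0
  ρ[a/h](σ[h>=8](U)) → 0
  ρ[w/u](ρ[a/h](σ[h>=8](U))) → 0
  π[a,w](ρ[w/u](ρ[a/h](σ[h>=8](U)))) → 0
  (S − π[a,w](ρ[w/u](ρ[a/h](σ[h>=8](U))))) → 5

|E| = 5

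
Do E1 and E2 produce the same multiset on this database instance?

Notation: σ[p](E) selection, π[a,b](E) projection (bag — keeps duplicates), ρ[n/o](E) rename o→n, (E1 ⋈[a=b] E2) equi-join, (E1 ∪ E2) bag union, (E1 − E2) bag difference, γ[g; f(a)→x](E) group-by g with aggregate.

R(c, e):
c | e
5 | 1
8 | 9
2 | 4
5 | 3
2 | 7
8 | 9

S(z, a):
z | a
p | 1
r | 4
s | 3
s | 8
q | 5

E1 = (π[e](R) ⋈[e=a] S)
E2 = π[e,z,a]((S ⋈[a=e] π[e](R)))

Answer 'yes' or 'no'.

E1 subexpression sizes:
  R → 6
  π[e](R) → 6
  S → 5
  (π[e](R) ⋈[e=a] S) → 3
E2 subexpression sizes:
  S → 5
  R → 6
  π[e](R) → 6
  (S ⋈[a=e] π[e](R)) → 3
  π[e,z,a]((S ⋈[a=e] π[e](R))) → 3

E1 and E2 produce the same multiset:
e | z | a
1 | p | 1
3 | s | 3
4 | r | 4

yes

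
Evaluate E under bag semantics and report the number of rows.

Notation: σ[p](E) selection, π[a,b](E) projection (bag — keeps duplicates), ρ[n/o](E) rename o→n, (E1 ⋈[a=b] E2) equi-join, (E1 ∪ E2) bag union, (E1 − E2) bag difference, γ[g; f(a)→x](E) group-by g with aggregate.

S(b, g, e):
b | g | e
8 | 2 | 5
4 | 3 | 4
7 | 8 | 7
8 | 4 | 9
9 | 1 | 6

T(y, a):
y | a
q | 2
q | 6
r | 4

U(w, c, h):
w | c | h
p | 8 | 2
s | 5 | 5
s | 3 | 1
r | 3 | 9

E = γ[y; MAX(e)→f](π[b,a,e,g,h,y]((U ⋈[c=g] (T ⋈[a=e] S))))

Subexpression sizes:
  U → 4
  T → 3
  S → 5
  (T ⋈[a=e] S) → 2
  (U ⋈[c=g] (T ⋈[a=e] S)) → 2
  π[b,a,e,g,h,y]((U ⋈[c=g] (T ⋈[a=e] S))) → 2
  γ[y; MAX(e)→f](π[b,a,e,g,h,y]((U ⋈[c=g] (T ⋈[a=e] S)))) → 1

|E| = 1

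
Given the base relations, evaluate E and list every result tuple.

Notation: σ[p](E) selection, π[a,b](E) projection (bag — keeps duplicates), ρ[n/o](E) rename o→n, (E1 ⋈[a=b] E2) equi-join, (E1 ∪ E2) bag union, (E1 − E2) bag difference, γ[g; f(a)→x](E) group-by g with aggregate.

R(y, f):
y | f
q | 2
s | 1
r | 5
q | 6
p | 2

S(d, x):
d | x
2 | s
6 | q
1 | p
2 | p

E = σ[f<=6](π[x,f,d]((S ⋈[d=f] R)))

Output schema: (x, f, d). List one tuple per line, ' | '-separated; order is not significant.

Row counts bottom-up:
  S → 4
  R → 5
  (S ⋈[d=f] R) → 6
  π[x,f,d]((S ⋈[d=f] R)) → 6
  σ[f<=6](π[x,f,d]((S ⋈[d=f] R))) → 6

== RESULT ==
x | f | d
p | 1 | 1
p | 2 | 2
p | 2 | 2
q | 6 | 6
s | 2 | 2
s | 2 | 2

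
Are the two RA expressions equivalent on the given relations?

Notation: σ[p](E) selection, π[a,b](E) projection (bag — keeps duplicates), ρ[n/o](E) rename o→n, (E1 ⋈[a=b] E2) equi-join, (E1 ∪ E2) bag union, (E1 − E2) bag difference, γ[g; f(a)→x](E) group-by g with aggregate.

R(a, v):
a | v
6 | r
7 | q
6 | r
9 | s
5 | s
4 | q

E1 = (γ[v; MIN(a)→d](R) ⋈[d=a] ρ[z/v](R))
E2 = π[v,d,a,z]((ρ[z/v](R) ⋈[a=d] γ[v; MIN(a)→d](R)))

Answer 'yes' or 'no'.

E1 row counts bottom-up:
  R → 6
  γ[v; MIN(a)→d](R) → 3
  R → 6
  ρ[z/v](R) → 6
  (γ[v; MIN(a)→d](R) ⋈[d=a] ρ[z/v](R)) → 4
E2 row counts bottom-up:
  R → 6
  ρ[z/v](R) → 6
  R → 6
  γ[v; MIN(a)→d](R) → 3
  (ρ[z/v](R) ⋈[a=d] γ[v; MIN(a)→d](R)) → 4
  π[v,d,a,z]((ρ[z/v](R) ⋈[a=d] γ[v; MIN(a)→d](R))) → 4

E1 and E2 produce the same multiset:
v | d | a | z
q | 4 | 4 | q
r | 6 | 6 | r
r | 6 | 6 | r
s | 5 | 5 | s

yes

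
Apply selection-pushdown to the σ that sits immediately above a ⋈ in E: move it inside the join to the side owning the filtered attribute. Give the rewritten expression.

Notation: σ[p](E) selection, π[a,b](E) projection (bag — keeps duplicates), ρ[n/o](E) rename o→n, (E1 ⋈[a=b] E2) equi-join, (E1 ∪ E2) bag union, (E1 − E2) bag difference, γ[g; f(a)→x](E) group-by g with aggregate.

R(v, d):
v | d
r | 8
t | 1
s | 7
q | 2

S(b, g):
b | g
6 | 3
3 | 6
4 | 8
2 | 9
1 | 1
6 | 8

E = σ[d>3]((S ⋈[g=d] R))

σ filters on d, owned by the right side.
E' = (S ⋈[g=d] σ[d>3](R))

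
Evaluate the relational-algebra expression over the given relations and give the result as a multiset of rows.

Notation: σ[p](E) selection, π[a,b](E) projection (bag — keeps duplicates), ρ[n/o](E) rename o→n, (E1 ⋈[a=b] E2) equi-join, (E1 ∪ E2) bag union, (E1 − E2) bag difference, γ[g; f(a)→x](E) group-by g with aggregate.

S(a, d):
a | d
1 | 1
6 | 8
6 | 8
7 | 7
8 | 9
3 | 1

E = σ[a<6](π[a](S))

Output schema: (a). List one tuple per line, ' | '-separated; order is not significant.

Row counts bottom-up:
  S → 6
  π[a](S) → 6
  σ[a<6](π[a](S)) → 2

== RESULT ==
a
1
3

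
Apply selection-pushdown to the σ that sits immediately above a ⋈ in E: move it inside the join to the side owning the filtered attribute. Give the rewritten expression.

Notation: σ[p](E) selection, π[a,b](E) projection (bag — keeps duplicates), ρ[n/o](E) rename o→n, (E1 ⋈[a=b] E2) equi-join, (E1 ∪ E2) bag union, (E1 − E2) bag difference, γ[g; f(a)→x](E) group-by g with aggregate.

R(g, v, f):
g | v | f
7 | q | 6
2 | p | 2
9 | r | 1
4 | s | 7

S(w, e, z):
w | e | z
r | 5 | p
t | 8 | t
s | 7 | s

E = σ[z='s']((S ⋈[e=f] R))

σ filters on z, owned by the left side.
E' = (σ[z='s'](S) ⋈[e=f] R)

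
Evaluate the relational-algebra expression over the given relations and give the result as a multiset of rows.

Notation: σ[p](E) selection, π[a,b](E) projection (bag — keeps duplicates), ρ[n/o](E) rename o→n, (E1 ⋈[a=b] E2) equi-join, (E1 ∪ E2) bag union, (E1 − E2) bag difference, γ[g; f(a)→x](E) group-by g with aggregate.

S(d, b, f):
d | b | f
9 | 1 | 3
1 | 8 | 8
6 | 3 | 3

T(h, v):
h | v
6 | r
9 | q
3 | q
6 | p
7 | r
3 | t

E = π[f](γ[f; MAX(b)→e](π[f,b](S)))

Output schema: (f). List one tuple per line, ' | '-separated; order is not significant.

Subexpression sizes:
  S → 3
  π[f,b](S) → 3
  γ[f; MAX(b)→e](π[f,b](S)) → 2
  π[f](γ[f; MAX(b)→e](π[f,b](S))) → 2

== RESULT ==
f
3
8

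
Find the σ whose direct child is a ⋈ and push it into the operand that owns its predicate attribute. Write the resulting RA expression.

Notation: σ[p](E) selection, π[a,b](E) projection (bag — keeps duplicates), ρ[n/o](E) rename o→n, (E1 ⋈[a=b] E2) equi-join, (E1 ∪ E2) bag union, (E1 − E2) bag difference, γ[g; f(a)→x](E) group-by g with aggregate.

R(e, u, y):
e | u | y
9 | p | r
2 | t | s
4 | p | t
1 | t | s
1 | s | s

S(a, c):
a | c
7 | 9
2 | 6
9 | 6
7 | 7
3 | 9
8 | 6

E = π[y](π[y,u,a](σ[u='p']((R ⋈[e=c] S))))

σ filters on u, owned by the left side.
E' = π[y](π[y,u,a]((σ[u='p'](R) ⋈[e=c] S)))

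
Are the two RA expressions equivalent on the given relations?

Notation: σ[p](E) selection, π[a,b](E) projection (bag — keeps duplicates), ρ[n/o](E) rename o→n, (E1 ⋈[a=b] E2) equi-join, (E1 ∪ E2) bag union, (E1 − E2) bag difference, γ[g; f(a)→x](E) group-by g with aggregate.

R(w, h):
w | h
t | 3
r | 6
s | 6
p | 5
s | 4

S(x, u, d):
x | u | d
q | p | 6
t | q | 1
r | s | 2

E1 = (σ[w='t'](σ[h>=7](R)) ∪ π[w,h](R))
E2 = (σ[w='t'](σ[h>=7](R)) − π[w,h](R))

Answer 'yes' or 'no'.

E1 per-node cardinality:
  R → 5
  σ[h>=7](R) → 0
  σ[w='t'](σ[h>=7](R)) → 0
  R → 5
  π[w,h](R) → 5
  (σ[w='t'](σ[h>=7](R)) ∪ π[w,h](R)) → 5
E2 per-node cardinality:
  R → 5
  σ[h>=7](R) → 0
  σ[w='t'](σ[h>=7](R)) → 0
  R → 5
  π[w,h](R) → 5
  (σ[w='t'](σ[h>=7](R)) − π[w,h](R)) → 0

E1 result:
w | h
p | 5
r | 6
s | 4
s | 6
t | 3
E2 result:
w | h
(0 rows)
Witness: ('s', 4) appears 1× in E1 but 0× in E2.

no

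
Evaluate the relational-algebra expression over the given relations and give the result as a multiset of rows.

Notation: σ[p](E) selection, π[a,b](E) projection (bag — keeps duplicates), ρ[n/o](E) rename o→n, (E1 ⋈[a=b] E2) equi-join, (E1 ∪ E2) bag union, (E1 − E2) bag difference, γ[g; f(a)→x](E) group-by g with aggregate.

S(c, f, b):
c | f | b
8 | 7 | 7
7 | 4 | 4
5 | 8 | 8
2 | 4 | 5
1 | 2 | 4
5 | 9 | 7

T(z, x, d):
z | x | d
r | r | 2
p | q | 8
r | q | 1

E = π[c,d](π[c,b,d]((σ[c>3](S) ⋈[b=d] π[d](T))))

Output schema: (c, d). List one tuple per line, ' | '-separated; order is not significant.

Per-node cardinality:
  S → 6
  σ[c>3](S) → 4
  T → 3
  π[d](T) → 3
  (σ[c>3](S) ⋈[b=d] π[d](T)) → 1
  π[c,b,d]((σ[c>3](S) ⋈[b=d] π[d](T))) → 1
  π[c,d](π[c,b,d]((σ[c>3](S) ⋈[b=d] π[d](T)))) → 1

== RESULT ==
c | d
5 | 8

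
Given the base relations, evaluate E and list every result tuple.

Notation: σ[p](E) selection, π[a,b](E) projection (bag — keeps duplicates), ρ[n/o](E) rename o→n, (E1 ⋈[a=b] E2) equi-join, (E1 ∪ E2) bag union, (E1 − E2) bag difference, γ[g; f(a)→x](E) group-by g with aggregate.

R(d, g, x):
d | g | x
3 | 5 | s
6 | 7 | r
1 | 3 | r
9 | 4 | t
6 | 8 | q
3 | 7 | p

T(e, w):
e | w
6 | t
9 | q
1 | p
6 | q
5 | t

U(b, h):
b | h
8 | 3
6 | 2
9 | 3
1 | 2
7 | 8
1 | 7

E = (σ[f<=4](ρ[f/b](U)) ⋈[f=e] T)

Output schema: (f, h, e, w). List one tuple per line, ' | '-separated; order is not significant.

Row counts bottom-up:
  U → 6
  ρ[f/b](U) → 6
  σ[f<=4](ρ[f/b](U)) → 2
  T → 5
  (σ[f<=4](ρ[f/b](U)) ⋈[f=e] T) → 2

== RESULT ==
f | h | e | w
1 | 2 | 1 | p
1 | 7 | 1 | p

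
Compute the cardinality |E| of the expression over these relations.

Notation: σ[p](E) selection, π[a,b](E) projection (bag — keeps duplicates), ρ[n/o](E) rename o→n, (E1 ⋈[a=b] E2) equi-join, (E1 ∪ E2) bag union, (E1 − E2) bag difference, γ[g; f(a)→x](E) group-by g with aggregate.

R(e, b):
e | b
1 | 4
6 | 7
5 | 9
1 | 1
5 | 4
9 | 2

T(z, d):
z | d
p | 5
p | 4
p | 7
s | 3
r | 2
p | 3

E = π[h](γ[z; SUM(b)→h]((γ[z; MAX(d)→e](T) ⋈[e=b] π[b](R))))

Row counts bottom-up:
  T → 6
  γ[z; MAX(d)→e](T) → 3
  R → 6
  π[b](R) → 6
  (γ[z; MAX(d)→e](T) ⋈[e=b] π[b](R)) → 2
  γ[z; SUM(b)→h]((γ[z; MAX(d)→e](T) ⋈[e=b] π[b](R))) → 2
  π[h](γ[z; SUM(b)→h]((γ[z; MAX(d)→e](T) ⋈[e=b] π[b](R)))) → 2

|E| = 2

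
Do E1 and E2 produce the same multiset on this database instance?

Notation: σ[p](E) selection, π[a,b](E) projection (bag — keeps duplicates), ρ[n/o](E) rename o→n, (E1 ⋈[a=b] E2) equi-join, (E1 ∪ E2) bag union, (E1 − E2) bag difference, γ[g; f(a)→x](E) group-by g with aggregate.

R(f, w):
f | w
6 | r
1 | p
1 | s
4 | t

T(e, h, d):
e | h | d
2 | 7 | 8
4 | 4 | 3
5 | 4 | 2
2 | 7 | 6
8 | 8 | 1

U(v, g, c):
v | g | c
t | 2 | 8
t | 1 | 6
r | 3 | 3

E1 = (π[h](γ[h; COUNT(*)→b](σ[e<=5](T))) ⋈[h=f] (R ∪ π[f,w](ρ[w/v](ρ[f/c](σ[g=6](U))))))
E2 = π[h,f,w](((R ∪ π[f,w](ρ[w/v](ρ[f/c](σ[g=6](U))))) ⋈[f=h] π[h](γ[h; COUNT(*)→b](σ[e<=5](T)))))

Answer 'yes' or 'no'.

E1 subexpression sizes:
  T → 5
  σ[e<=5](T) → 4
  γ[h; COUNT(*)→b](σ[e<=5](T)) → 2
  π[h](γ[h; COUNT(*)→b](σ[e<=5](T))) → 2
  R → 4
  U → 3
  σ[g=6](U) → 0
  ρ[f/c](σ[g=6](U)) → 0
  ρ[w/v](ρ[f/c](σ[g=6](U))) → 0
  π[f,w](ρ[w/v](ρ[f/c](σ[g=6](U)))) → 0
  (R ∪ π[f,w](ρ[w/v](ρ[f/c](σ[g=6](U))))) → 4
  (π[h](γ[h; COUNT(*)→b](σ[e<=5](T))) ⋈[h=f] (R ∪ π[f,w](ρ[w/v](ρ[f/c](σ[g=6](U)))))) → 1
E2 subexpression sizes:
  R → 4
  U → 3
  σ[g=6](U) → 0
  ρ[f/c](σ[g=6](U)) → 0
  ρ[w/v](ρ[f/c](σ[g=6](U))) → 0
  π[f,w](ρ[w/v](ρ[f/c](σ[g=6](U)))) → 0
  (R ∪ π[f,w](ρ[w/v](ρ[f/c](σ[g=6](U))))) → 4
  T → 5
  σ[e<=5](T) → 4
  γ[h; COUNT(*)→b](σ[e<=5](T)) → 2
  π[h](γ[h; COUNT(*)→b](σ[e<=5](T))) → 2
  ((R ∪ π[f,w](ρ[w/v](ρ[f/c](σ[g=6](U))))) ⋈[f=h] π[h](γ[h; COUNT(*)→b](σ[e<=5](T)))) → 1
  π[h,f,w](((R ∪ π[f,w](ρ[w/v](ρ[f/c](σ[g=6](U))))) ⋈[f=h] π[h](γ[h; COUNT(*)→b](σ[e<=5](T))))) → 1

E1 and E2 produce the same multiset:
h | f | w
4 | 4 | t

yes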